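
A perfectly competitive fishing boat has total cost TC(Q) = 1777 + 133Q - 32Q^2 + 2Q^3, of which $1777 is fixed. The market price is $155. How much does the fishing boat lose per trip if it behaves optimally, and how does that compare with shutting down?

AVC = 133 - 32Q + 2Q^2 has its minimum $5 at Q = 8; price $155 clears that bar, so the firm operates.
MC = 133 - 64Q + 6Q^2. Setting P = MC and taking the root on the rising branch gives Q* = 11.
TR = 155·11 = 1705. TC = 1777 + 253 = 2030. Profit = 1705 − 2030 = -$325.
That loss of $325 beats the $1777 the firm would lose by shutting down; producing recovers $1452 of fixed cost.

Profit = -$325 at Q = 11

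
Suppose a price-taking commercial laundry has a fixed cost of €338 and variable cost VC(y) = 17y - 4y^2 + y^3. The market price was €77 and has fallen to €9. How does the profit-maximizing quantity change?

Output falls from 6 to 0 (the firm shuts down)

AVC = 17 - 4y + y^2, minimized at y = 2 where min AVC = €13. MC = 17 - 8y + 3y^2.
With P = €77 above the shutdown price, P = MC gives y = 6.
At P = €9 < min AVC = €13, price no longer covers variable cost at any output, so the firm shuts down: y = 0.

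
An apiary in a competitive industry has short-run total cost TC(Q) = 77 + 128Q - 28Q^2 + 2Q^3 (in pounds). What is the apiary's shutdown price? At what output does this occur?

The shutdown price is the minimum of AVC. VC = 128Q - 28Q^2 + 2Q^3, so AVC = 128 - 28Q + 2Q^2.
At the minimum of AVC, MC = AVC. MC = 128 - 56Q + 6Q^2; setting MC = AVC gives 4Q^2 - 28Q = 0, so Q = 7. min AVC = 30.
So the shutdown price is £30.

£30 per unit, at Q = 7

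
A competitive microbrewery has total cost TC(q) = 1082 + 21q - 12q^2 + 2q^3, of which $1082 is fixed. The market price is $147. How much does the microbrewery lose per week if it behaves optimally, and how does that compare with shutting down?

AVC = 21 - 12q + 2q^2; min AVC = $3 at q = 3. Since P = $147 ≥ min AVC, the firm produces.
MC = 21 - 24q + 6q^2. Setting P = MC and taking the root on the rising branch gives q* = 7.
TR = 147·7 = 1029. TC = 1082 + 245 = 1327. Profit = 1029 − 1327 = -$298.
Shutting down would mean losing the fixed cost of $1082, so operating at a loss of $298 is better by $784.

Profit = -$298 at q = 7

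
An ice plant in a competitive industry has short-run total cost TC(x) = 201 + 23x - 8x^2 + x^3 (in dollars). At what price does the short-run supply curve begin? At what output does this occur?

The firm shuts down when price falls below the minimum of average variable cost. AVC = VC/x = 23 - 8x + x^2.
At the minimum of AVC, MC = AVC. MC = 23 - 16x + 3x^2; setting MC = AVC gives 2x^2 - 8x = 0, so x = 4. min AVC = 7.
So the shutdown price is $7.

$7 per unit, at x = 4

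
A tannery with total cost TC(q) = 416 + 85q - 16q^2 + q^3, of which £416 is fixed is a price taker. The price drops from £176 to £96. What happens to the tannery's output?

AVC = 85 - 16q + q^2, minimized at q = 8 where min AVC = £21. MC = 85 - 32q + 3q^2.
With P = £176 above the shutdown price, P = MC gives q = 13.
At P = £96 ≥ min AVC, set P = MC: q = 11. The firm stays open but cuts output.

Output falls from 13 to 11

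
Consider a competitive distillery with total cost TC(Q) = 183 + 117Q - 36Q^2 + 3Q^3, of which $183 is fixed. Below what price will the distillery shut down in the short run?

$9 per unit

Short-run supply begins at min AVC. From VC = 117Q - 36Q^2 + 3Q^3, AVC = 117 - 36Q + 3Q^2.
At the minimum of AVC, MC = AVC. MC = 117 - 72Q + 9Q^2; setting MC = AVC gives 6Q^2 - 36Q = 0, so Q = 6. min AVC = 9.
The firm shuts down for any P below $9.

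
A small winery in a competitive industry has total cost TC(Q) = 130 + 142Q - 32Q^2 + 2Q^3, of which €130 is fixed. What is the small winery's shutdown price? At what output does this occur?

Short-run supply begins at min AVC. From VC = 142Q - 32Q^2 + 2Q^3, AVC = 142 - 32Q + 2Q^2.
At the minimum of AVC, MC = AVC. MC = 142 - 64Q + 6Q^2; setting MC = AVC gives 4Q^2 - 32Q = 0, so Q = 8. min AVC = 14.
The firm shuts down for any P below €14.

€14 per unit, at Q = 8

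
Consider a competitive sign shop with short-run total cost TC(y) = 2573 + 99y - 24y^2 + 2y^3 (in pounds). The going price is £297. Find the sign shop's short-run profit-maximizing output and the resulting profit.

AVC = 99 - 24y + 2y^2 has its minimum £27 at y = 6; price £297 clears that bar, so the firm operates.
With MC = 99 - 48y + 6y^2, P = MC on the upward-sloping part at y* = 11.
TR = 297·11 = 3267. TC = 2573 + 847 = 3420. Profit = 3267 − 3420 = -£153.
That loss of £153 beats the £2573 the firm would lose by shutting down; producing recovers £2420 of fixed cost.

Profit = -£153 at y = 11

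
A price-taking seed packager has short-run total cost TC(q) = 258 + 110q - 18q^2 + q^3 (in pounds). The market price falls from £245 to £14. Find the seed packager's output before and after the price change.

MC = 110 - 36q + 3q^2; the shutdown threshold is min AVC = £29 (at q = 9).
With P = £245 above the shutdown price, P = MC gives q = 15.
At P = £14 < min AVC = £29, price no longer covers variable cost at any output, so the firm shuts down: q = 0.

Output falls from 15 to 0 (the firm shuts down)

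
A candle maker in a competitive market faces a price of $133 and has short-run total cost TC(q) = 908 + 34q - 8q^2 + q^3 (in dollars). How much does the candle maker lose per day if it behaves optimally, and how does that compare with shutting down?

Profit = -$98 at q = 9

AVC = 34 - 8q + q^2; min AVC = $18 at q = 4. Since P = $133 ≥ min AVC, the firm produces.
With MC = 34 - 16q + 3q^2, P = MC on the upward-sloping part at q* = 9.
TR = 133·9 = 1197. TC = 908 + 387 = 1295. Profit = 1197 − 1295 = -$98.
By producing, the firm covers all variable cost plus $810 of fixed cost; shutting down would lose the full $908.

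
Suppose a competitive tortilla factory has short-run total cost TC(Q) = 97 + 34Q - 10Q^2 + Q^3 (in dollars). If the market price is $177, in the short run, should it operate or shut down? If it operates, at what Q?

Produce at Q = 11

Strip out fixed cost: VC = 34Q - 10Q^2 + Q^3. Then AVC = 34 - 10Q + Q^2 and MC = 34 - 20Q + 3Q^2.
AVC is minimized where dAVC/dQ = -10 + 2Q = 0, at Q = 5; min AVC = 34 - 10·5 + 5^2 = $9.
P = $177 exceeds min AVC = $9, so the firm stays open.
Solving P = MC: -143 - 20Q + 3Q^2 = 0 ⇒ Q = -13/3 or 11. On the upward-sloping branch, Q* = 11.
Check: AVC at Q = 11 is $45 ≤ P, so revenue covers variable cost.
Profit = P·Q − TC = 177·11 − 592 = $1355.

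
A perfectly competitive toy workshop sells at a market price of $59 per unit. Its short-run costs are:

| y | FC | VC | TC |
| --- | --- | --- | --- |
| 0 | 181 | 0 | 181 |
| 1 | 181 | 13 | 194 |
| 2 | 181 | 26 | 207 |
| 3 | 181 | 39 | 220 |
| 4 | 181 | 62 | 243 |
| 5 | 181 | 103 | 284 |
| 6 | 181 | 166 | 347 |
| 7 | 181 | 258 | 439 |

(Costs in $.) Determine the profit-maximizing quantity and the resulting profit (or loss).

y = 5; profit = $11

Tabulate TR − TC: y=0: -181; y=1: -135; y=2: -89; y=3: -43; y=4: -7; y=5: 11; y=6: 7; y=7: -26.
Profit is maximized at y = 5. AVC there is 103/5 = $20.60 ≤ P, so producing beats shutting down (which would give -$181).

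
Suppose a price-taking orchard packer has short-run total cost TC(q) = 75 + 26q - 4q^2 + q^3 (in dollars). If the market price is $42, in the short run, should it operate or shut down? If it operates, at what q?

Produce at q = 4

Variable cost is VC = 26q - 4q^2 + q^3, so AVC = VC/q = 26 - 4q + q^2 and MC = dTC/dq = 26 - 8q + 3q^2.
AVC is minimized where dAVC/dq = -4 + 2q = 0, at q = 2; min AVC = 26 - 4·2 + 2^2 = $22.
P = $42 exceeds min AVC = $22, so the firm stays open.
Set P = MC: 42 = 26 - 8q + 3q^2 → -16 - 8q + 3q^2 = 0. The roots are q = -4/3 and q = 4; the profit-maximizing output is on the rising part of MC, so q* = 4.
Check: AVC at q = 4 is $26 ≤ P, so revenue covers variable cost.
Profit = P·q − TC = 42·4 − 179 = -$11, a loss, but smaller than the $75 fixed cost the firm would lose by shutting down.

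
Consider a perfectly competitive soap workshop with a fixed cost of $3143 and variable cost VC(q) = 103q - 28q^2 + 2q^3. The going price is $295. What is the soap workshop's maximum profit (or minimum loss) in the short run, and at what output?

Profit = -$263 at q = 12

AVC = 103 - 28q + 2q^2; min AVC = $5 at q = 7. Since P = $295 ≥ min AVC, the firm produces.
MC = 103 - 56q + 6q^2. Setting P = MC and taking the root on the rising branch gives q* = 12.
TR = 295·12 = 3540. TC = 3143 + 660 = 3803. Profit = 3540 − 3803 = -$263.
Shutting down would mean losing the fixed cost of $3143, so operating at a loss of $263 is better by $2880.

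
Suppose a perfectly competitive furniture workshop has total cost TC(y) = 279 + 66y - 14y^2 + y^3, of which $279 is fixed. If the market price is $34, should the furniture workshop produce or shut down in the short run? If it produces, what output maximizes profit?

Produce at y = 8

Variable cost is VC = 66y - 14y^2 + y^3, so AVC = VC/y = 66 - 14y + y^2 and MC = dTC/dy = 66 - 28y + 3y^2.
AVC hits its minimum where MC = AVC, at y = 7, giving min AVC = 66 - 14·7 + 7^2 = $17.
P = $34 exceeds min AVC = $17, so the firm stays open.
Solving P = MC: 32 - 28y + 3y^2 = 0 ⇒ y = 4/3 or 8. On the upward-sloping branch, y* = 8.
Check: AVC at y = 8 is $18 ≤ P, so revenue covers variable cost.
Profit = P·y − TC = 34·8 − 423 = -$151, a loss, but smaller than the $279 fixed cost the firm would lose by shutting down.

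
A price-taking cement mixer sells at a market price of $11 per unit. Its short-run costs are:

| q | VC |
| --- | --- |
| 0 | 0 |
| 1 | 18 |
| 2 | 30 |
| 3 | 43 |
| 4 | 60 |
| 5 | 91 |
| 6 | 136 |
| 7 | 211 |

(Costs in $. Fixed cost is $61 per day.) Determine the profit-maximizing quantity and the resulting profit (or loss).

q = 0 (shut down); profit = -$61

Tabulate TR − TC: q=0: -61; q=1: -68; q=2: -69; q=3: -71; q=4: -77; q=5: -97; q=6: -131; q=7: -195.
Profit is highest at q = 0. Equivalently, the lowest AVC in the table is 43/3 ≈ $14.33 at q = 3, and P = $11 falls below it — price never covers variable cost, so the firm shuts down and loses only its fixed cost.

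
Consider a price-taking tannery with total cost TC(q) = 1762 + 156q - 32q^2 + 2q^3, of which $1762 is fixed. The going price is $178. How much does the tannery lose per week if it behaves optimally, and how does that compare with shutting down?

AVC = 156 - 32q + 2q^2 has its minimum $28 at q = 8; price $178 clears that bar, so the firm operates.
MC = 156 - 64q + 6q^2. Setting P = MC and taking the root on the rising branch gives q* = 11.
TR = 178·11 = 1958. TC = 1762 + 506 = 2268. Profit = 1958 − 2268 = -$310.
Shutting down would mean losing the fixed cost of $1762, so operating at a loss of $310 is better by $1452.

Profit = -$310 at q = 11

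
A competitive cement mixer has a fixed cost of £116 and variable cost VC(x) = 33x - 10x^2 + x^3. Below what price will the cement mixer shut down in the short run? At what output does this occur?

£8 per unit, at x = 5

The shutdown price is the minimum of AVC. VC = 33x - 10x^2 + x^3, so AVC = 33 - 10x + x^2.
dAVC/dx = -10 + 2x = 0 gives x = 5. min AVC = 33 - 10·5 + 5^2 = 8.
For P < £8 the firm produces nothing.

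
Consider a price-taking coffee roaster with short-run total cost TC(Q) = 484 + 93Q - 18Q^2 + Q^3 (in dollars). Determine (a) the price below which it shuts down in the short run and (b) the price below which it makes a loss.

Shutdown price = $12; break-even price = $60

AVC = 93 - 18Q + Q^2; minimized at Q = 9, giving min AVC = $12. That is the shutdown price.
ATC = 484/Q + 93 - 18Q + Q^2. Setting dATC/dQ = −484/Q^2 − 18 + 2Q = 0 gives Q = 11 (since 2·11^3 − 18·11^2 = 484).
min ATC = 484/11 + 93 − 18·11 + 11^2 = $60. That is the break-even price.
Between these two prices the firm operates at a loss; above $60 it earns a profit.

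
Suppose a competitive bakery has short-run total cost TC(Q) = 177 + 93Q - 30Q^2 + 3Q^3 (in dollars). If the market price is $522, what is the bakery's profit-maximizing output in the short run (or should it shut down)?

Produce at Q = 11

Strip out fixed cost: VC = 93Q - 30Q^2 + 3Q^3. Then AVC = 93 - 30Q + 3Q^2 and MC = 93 - 60Q + 9Q^2.
AVC is minimized where dAVC/dQ = -30 + 6Q = 0, at Q = 5; min AVC = 93 - 30·5 + 3·5^2 = $18.
P = $522 exceeds min AVC = $18, so the firm stays open.
Solving P = MC: -429 - 60Q + 9Q^2 = 0 ⇒ Q = -13/3 or 11. On the upward-sloping branch, Q* = 11.
Check: AVC at Q = 11 is $126 ≤ P, so revenue covers variable cost.
Profit = P·Q − TC = 522·11 − 1563 = $4179.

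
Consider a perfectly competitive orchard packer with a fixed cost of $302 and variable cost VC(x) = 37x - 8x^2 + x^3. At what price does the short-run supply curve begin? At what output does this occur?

The shutdown price is the minimum of AVC. VC = 37x - 8x^2 + x^3, so AVC = 37 - 8x + x^2.
dAVC/dx = -8 + 2x = 0 gives x = 4. min AVC = 37 - 8·4 + 4^2 = 21.
The firm shuts down for any P below $21.

$21 per unit, at x = 4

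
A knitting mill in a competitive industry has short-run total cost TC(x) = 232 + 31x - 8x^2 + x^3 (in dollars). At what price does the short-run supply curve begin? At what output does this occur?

$15 per unit, at x = 4

The shutdown price is the minimum of AVC. VC = 31x - 8x^2 + x^3, so AVC = 31 - 8x + x^2.
At the minimum of AVC, MC = AVC. MC = 31 - 16x + 3x^2; setting MC = AVC gives 2x^2 - 8x = 0, so x = 4. min AVC = 15.
The firm shuts down for any P below $15.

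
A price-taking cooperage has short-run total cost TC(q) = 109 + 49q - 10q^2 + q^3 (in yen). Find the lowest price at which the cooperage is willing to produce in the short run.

The firm shuts down when price falls below the minimum of average variable cost. AVC = VC/q = 49 - 10q + q^2.
dAVC/dq = -10 + 2q = 0 gives q = 5. min AVC = 49 - 10·5 + 5^2 = 24.
So the shutdown price is ¥24.

¥24 per unit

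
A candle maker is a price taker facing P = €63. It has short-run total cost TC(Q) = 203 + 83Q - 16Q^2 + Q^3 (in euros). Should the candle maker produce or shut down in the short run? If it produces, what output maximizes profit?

Produce at Q = 10

Variable cost is VC = 83Q - 16Q^2 + Q^3, so AVC = VC/Q = 83 - 16Q + Q^2 and MC = dTC/dQ = 83 - 32Q + 3Q^2.
AVC is minimized where dAVC/dQ = -16 + 2Q = 0, at Q = 8; min AVC = 83 - 16·8 + 8^2 = €19.
Because €63 ≥ €19, revenue can cover variable cost; the firm operates.
P = MC gives 20 - 32Q + 3Q^2 = 0, with roots 2/3 and 10. Take the larger (rising MC): Q* = 10.
Check: AVC at Q = 10 is €23 ≤ P, so revenue covers variable cost.
Profit = P·Q − TC = 63·10 − 433 = €197.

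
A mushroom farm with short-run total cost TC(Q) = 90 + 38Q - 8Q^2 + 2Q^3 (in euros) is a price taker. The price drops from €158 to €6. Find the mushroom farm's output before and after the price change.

Output falls from 6 to 0 (the firm shuts down)

MC = 38 - 16Q + 6Q^2; the shutdown threshold is min AVC = €30 (at Q = 2).
With P = €158 above the shutdown price, P = MC gives Q = 6.
At P = €6 < min AVC = €30, price no longer covers variable cost at any output, so the firm shuts down: Q = 0.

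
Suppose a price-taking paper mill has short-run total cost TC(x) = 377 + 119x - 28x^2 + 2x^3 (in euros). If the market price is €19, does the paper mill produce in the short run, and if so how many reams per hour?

Shut down

Variable cost is VC = 119x - 28x^2 + 2x^3, so AVC = VC/x = 119 - 28x + 2x^2 and MC = dTC/dx = 119 - 56x + 6x^2.
AVC is minimized where dAVC/dx = -28 + 4x = 0, at x = 7; min AVC = 119 - 28·7 + 2·7^2 = €21.
With P < min AVC (€19 < €21), every unit sold adds to the loss.
The firm minimizes its loss by shutting down and losing only its fixed cost of €377.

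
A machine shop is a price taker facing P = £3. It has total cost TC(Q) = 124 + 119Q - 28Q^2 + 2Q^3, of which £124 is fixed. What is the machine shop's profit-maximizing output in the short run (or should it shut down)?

Shut down

From TC, MC = TC'(Q) = 119 - 56Q + 6Q^2 and AVC = VC/Q = 119 - 28Q + 2Q^2.
The AVC parabola has its vertex at Q = 28/4 = 7, where AVC = 119 - 28·7 + 2·7^2 = £21.
P = £3 lies below min AVC = £21; no output level covers variable cost.
Best response: produce nothing and absorb the £124 fixed cost.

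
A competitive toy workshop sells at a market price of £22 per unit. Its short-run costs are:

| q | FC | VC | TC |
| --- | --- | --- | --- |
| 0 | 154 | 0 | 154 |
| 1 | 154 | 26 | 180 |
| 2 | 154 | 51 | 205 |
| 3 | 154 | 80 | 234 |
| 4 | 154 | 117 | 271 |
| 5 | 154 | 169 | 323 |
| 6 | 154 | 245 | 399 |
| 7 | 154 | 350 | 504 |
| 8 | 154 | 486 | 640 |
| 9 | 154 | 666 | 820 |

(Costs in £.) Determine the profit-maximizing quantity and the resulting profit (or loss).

q = 0 (shut down); profit = -£154

Compute π = P·q − TC at each output: q=0: -154; q=1: -158; q=2: -161; q=3: -168; q=4: -183; q=5: -213; q=6: -267; q=7: -350; q=8: -464; q=9: -622.
Profit is highest at q = 0. Equivalently, the lowest AVC in the table is 51/2 ≈ £25.50 at q = 2, and P = £22 falls below it — price never covers variable cost, so the firm shuts down and loses only its fixed cost.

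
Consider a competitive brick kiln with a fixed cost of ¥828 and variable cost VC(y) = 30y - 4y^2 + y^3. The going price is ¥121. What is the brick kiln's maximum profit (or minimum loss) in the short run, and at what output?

AVC = 30 - 4y + y^2; min AVC = ¥26 at y = 2. Since P = ¥121 ≥ min AVC, the firm produces.
With MC = 30 - 8y + 3y^2, P = MC on the upward-sloping part at y* = 7.
TR = 121·7 = 847. TC = 828 + 357 = 1185. Profit = 847 − 1185 = -¥338.
Shutting down would mean losing the fixed cost of ¥828, so operating at a loss of ¥338 is better by ¥490.

Profit = -¥338 at y = 7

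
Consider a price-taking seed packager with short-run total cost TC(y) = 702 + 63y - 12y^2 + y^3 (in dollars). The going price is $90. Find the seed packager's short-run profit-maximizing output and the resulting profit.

AVC = 63 - 12y + y^2 has its minimum $27 at y = 6; price $90 clears that bar, so the firm operates.
MC = 63 - 24y + 3y^2. Setting P = MC and taking the root on the rising branch gives y* = 9.
TR = 90·9 = 810. TC = 702 + 324 = 1026. Profit = 810 − 1026 = -$216.
By producing, the firm covers all variable cost plus $486 of fixed cost; shutting down would lose the full $702.

Profit = -$216 at y = 9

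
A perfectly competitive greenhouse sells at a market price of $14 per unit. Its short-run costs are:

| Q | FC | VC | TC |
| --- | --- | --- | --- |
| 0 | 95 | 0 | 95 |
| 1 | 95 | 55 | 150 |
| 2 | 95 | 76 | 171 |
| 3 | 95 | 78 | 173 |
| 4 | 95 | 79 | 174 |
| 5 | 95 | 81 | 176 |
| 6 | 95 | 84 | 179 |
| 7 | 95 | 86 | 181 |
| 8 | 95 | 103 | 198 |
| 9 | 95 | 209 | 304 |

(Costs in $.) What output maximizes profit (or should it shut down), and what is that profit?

Q = 7; profit = -$83

Profit at each row (π = 14Q − TC): Q=0: -95; Q=1: -136; Q=2: -143; Q=3: -131; Q=4: -118; Q=5: -106; Q=6: -95; Q=7: -83; Q=8: -86; Q=9: -178.
Profit is maximized at Q = 7. AVC there is 86/7 = $12.29 ≤ P, so producing beats shutting down (which would give -$95).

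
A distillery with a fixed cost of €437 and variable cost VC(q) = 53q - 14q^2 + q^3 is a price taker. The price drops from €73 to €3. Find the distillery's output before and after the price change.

Output falls from 10 to 0 (the firm shuts down)

MC = 53 - 28q + 3q^2; the shutdown threshold is min AVC = €4 (at q = 7).
With P = €73 above the shutdown price, P = MC gives q = 10.
At P = €3 < min AVC = €4, price no longer covers variable cost at any output, so the firm shuts down: q = 0.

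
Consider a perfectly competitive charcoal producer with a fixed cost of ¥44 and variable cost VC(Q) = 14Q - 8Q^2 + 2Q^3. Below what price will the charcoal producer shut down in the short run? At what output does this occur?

¥6 per unit, at Q = 2

The shutdown price is the minimum of AVC. VC = 14Q - 8Q^2 + 2Q^3, so AVC = 14 - 8Q + 2Q^2.
At the minimum of AVC, MC = AVC. MC = 14 - 16Q + 6Q^2; setting MC = AVC gives 4Q^2 - 8Q = 0, so Q = 2. min AVC = 6.
The firm shuts down for any P below ¥6.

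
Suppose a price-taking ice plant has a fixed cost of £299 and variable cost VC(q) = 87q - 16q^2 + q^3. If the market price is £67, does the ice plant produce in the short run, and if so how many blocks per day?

Variable cost is VC = 87q - 16q^2 + q^3, so AVC = VC/q = 87 - 16q + q^2 and MC = dTC/dq = 87 - 32q + 3q^2.
AVC is minimized where dAVC/dq = -16 + 2q = 0, at q = 8; min AVC = 87 - 16·8 + 8^2 = £23.
P = £67 exceeds min AVC = £23, so the firm stays open.
Set P = MC: 67 = 87 - 32q + 3q^2 → 20 - 32q + 3q^2 = 0. The roots are q = 2/3 and q = 10; the profit-maximizing output is on the rising part of MC, so q* = 10.
Check: AVC at q = 10 is £27 ≤ P, so revenue covers variable cost.
Profit = P·q − TC = 67·10 − 569 = £101.

Produce at q = 10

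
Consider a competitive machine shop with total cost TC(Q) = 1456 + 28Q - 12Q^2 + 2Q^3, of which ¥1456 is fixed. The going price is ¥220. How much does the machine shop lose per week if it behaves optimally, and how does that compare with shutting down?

Profit = -¥176 at Q = 8

AVC = 28 - 12Q + 2Q^2; min AVC = ¥10 at Q = 3. Since P = ¥220 ≥ min AVC, the firm produces.
MC = 28 - 24Q + 6Q^2. Setting P = MC and taking the root on the rising branch gives Q* = 8.
TR = 220·8 = 1760. TC = 1456 + 480 = 1936. Profit = 1760 − 1936 = -¥176.
Shutting down would mean losing the fixed cost of ¥1456, so operating at a loss of ¥176 is better by ¥1280.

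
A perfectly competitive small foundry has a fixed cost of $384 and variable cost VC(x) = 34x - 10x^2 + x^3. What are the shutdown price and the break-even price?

AVC = 34 - 10x + x^2; minimized at x = 5, giving min AVC = $9. That is the shutdown price.
ATC = 384/x + 34 - 10x + x^2. Setting dATC/dx = −384/x^2 − 10 + 2x = 0 gives x = 8 (since 2·8^3 − 10·8^2 = 384).
min ATC = 384/8 + 34 − 10·8 + 8^2 = $66. That is the break-even price.
Between these two prices the firm operates at a loss; above $66 it earns a profit.

Shutdown price = $9; break-even price = $66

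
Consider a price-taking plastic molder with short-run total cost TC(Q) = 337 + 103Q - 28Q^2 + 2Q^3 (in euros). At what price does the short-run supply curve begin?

The firm shuts down when price falls below the minimum of average variable cost. AVC = VC/Q = 103 - 28Q + 2Q^2.
dAVC/dQ = -28 + 4Q = 0 gives Q = 7. min AVC = 103 - 28·7 + 2·7^2 = 5.
For P < €5 the firm produces nothing.

€5 per unit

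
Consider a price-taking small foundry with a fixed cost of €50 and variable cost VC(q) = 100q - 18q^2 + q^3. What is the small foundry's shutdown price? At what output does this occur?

€19 per unit, at q = 9

Short-run supply begins at min AVC. From VC = 100q - 18q^2 + q^3, AVC = 100 - 18q + q^2.
At the minimum of AVC, MC = AVC. MC = 100 - 36q + 3q^2; setting MC = AVC gives 2q^2 - 18q = 0, so q = 9. min AVC = 19.
The firm shuts down for any P below €19.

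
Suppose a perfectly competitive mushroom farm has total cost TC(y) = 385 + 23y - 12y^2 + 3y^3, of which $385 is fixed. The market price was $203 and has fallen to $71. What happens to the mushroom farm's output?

AVC = 23 - 12y + 3y^2, minimized at y = 2 where min AVC = $11. MC = 23 - 24y + 9y^2.
With P = $203 above the shutdown price, P = MC gives y = 6.
At P = $71 ≥ min AVC, set P = MC: y = 4. The firm stays open but cuts output.

Output falls from 6 to 4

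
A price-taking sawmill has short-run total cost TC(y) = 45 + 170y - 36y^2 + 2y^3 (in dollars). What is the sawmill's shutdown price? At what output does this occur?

Short-run supply begins at min AVC. From VC = 170y - 36y^2 + 2y^3, AVC = 170 - 36y + 2y^2.
At the minimum of AVC, MC = AVC. MC = 170 - 72y + 6y^2; setting MC = AVC gives 4y^2 - 36y = 0, so y = 9. min AVC = 8.
So the shutdown price is $8.

$8 per unit, at y = 9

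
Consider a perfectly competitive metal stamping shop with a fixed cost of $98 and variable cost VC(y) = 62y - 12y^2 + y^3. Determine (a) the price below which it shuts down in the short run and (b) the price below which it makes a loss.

Shutdown price = min AVC. AVC = 62 - 12y + y^2, with vertex at y = 6 and minimum $26.
ATC = 98/y + 62 - 12y + y^2. Setting dATC/dy = −98/y^2 − 12 + 2y = 0 gives y = 7 (since 2·7^3 − 12·7^2 = 98).
min ATC = 98/7 + 62 − 12·7 + 7^2 = $41. That is the break-even price.
Between these two prices the firm operates at a loss; above $41 it earns a profit.

Shutdown price = $26; break-even price = $41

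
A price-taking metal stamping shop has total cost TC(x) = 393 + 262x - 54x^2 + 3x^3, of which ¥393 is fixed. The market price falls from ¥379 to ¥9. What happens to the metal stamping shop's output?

MC = 262 - 108x + 9x^2; the shutdown threshold is min AVC = ¥19 (at x = 9).
At P = ¥379 ≥ min AVC, set P = MC on the rising branch: x = 13.
At P = ¥9 < min AVC = ¥19, price no longer covers variable cost at any output, so the firm shuts down: x = 0.

Output falls from 13 to 0 (the firm shuts down)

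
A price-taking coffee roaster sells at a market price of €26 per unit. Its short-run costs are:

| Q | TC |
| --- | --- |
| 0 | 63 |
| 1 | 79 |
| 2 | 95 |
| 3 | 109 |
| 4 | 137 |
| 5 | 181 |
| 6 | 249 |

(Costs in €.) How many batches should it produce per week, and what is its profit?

Tabulate TR − TC: Q=0: -63; Q=1: -53; Q=2: -43; Q=3: -31; Q=4: -33; Q=5: -51; Q=6: -93.
Profit is maximized at Q = 3. AVC there is 46/3 = €15.33 ≤ P, so producing beats shutting down (which would give -€63).

Q = 3; profit = -€31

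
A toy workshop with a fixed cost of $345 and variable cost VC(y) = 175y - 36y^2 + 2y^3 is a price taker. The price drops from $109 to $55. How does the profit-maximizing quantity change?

Output falls from 11 to 10

AVC = 175 - 36y + 2y^2, minimized at y = 9 where min AVC = $13. MC = 175 - 72y + 6y^2.
At P = $109 ≥ min AVC, set P = MC on the rising branch: y = 11.
At P = $55 ≥ min AVC, set P = MC: y = 10. The firm stays open but cuts output.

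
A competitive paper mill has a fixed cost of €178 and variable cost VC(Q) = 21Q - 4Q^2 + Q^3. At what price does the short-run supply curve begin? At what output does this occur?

Short-run supply begins at min AVC. From VC = 21Q - 4Q^2 + Q^3, AVC = 21 - 4Q + Q^2.
At the minimum of AVC, MC = AVC. MC = 21 - 8Q + 3Q^2; setting MC = AVC gives 2Q^2 - 4Q = 0, so Q = 2. min AVC = 17.
The firm shuts down for any P below €17.

€17 per unit, at Q = 2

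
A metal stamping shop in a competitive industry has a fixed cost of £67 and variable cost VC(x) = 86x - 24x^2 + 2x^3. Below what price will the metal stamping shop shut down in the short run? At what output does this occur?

£14 per unit, at x = 6

Short-run supply begins at min AVC. From VC = 86x - 24x^2 + 2x^3, AVC = 86 - 24x + 2x^2.
At the minimum of AVC, MC = AVC. MC = 86 - 48x + 6x^2; setting MC = AVC gives 4x^2 - 24x = 0, so x = 6. min AVC = 14.
The firm shuts down for any P below £14.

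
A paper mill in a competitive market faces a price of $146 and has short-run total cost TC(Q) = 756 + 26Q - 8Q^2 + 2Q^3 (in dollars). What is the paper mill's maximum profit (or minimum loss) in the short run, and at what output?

Profit = -$180 at Q = 6

AVC = 26 - 8Q + 2Q^2 has its minimum $18 at Q = 2; price $146 clears that bar, so the firm operates.
With MC = 26 - 16Q + 6Q^2, P = MC on the upward-sloping part at Q* = 6.
TR = 146·6 = 876. TC = 756 + 300 = 1056. Profit = 876 − 1056 = -$180.
Shutting down would mean losing the fixed cost of $756, so operating at a loss of $180 is better by $576.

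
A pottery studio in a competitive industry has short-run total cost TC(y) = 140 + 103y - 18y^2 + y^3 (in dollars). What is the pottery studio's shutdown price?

$22 per unit

The shutdown price is the minimum of AVC. VC = 103y - 18y^2 + y^3, so AVC = 103 - 18y + y^2.
At the minimum of AVC, MC = AVC. MC = 103 - 36y + 3y^2; setting MC = AVC gives 2y^2 - 18y = 0, so y = 9. min AVC = 22.
The firm shuts down for any P below $22.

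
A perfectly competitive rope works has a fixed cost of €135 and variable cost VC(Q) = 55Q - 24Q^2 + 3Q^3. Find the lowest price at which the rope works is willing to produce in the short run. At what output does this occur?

€7 per unit, at Q = 4

The shutdown price is the minimum of AVC. VC = 55Q - 24Q^2 + 3Q^3, so AVC = 55 - 24Q + 3Q^2.
dAVC/dQ = -24 + 6Q = 0 gives Q = 4. min AVC = 55 - 24·4 + 3·4^2 = 7.
So the shutdown price is €7.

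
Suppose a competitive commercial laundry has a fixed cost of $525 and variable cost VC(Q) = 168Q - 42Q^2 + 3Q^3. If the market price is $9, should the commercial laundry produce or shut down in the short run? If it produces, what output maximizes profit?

Variable cost is VC = 168Q - 42Q^2 + 3Q^3, so AVC = VC/Q = 168 - 42Q + 3Q^2 and MC = dTC/dQ = 168 - 84Q + 9Q^2.
AVC is minimized where dAVC/dQ = -42 + 6Q = 0, at Q = 7; min AVC = 168 - 42·7 + 3·7^2 = $21.
Since P = $9 < min AVC = $21, price fails to cover variable cost at any output.
Best response: produce nothing and absorb the $525 fixed cost.

Shut down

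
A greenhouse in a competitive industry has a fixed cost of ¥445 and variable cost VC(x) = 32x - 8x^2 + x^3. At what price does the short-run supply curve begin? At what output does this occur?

¥16 per unit, at x = 4

Short-run supply begins at min AVC. From VC = 32x - 8x^2 + x^3, AVC = 32 - 8x + x^2.
dAVC/dx = -8 + 2x = 0 gives x = 4. min AVC = 32 - 8·4 + 4^2 = 16.
So the shutdown price is ¥16.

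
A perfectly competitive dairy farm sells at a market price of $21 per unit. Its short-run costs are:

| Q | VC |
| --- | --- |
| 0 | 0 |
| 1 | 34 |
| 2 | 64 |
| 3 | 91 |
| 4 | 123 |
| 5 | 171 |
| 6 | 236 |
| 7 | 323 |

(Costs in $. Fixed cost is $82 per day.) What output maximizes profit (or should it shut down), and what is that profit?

Q = 0 (shut down); profit = -$82

Tabulate TR − TC: Q=0: -82; Q=1: -95; Q=2: -104; Q=3: -110; Q=4: -121; Q=5: -148; Q=6: -192; Q=7: -258.
Profit is highest at Q = 0. Equivalently, the lowest AVC in the table is 91/3 ≈ $30.33 at Q = 3, and P = $21 falls below it — price never covers variable cost, so the firm shuts down and loses only its fixed cost.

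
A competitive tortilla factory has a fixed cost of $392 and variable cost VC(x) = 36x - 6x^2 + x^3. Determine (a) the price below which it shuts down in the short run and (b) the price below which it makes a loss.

Shutdown price = min AVC. AVC = 36 - 6x + x^2, with vertex at x = 3 and minimum $27.
ATC = 392/x + 36 - 6x + x^2. Setting dATC/dx = −392/x^2 − 6 + 2x = 0 gives x = 7 (since 2·7^3 − 6·7^2 = 392).
min ATC = 392/7 + 36 − 6·7 + 7^2 = $99. That is the break-even price.
For $27 ≤ P < $99 the firm produces at a loss; below $27 it shuts down.

Shutdown price = $27; break-even price = $99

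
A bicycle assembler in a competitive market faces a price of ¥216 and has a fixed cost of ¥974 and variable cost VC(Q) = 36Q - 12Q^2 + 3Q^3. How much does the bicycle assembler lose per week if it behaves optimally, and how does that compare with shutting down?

AVC = 36 - 12Q + 3Q^2; min AVC = ¥24 at Q = 2. Since P = ¥216 ≥ min AVC, the firm produces.
MC = 36 - 24Q + 9Q^2. Setting P = MC and taking the root on the rising branch gives Q* = 6.
TR = 216·6 = 1296. TC = 974 + 432 = 1406. Profit = 1296 − 1406 = -¥110.
That loss of ¥110 beats the ¥974 the firm would lose by shutting down; producing recovers ¥864 of fixed cost.

Profit = -¥110 at Q = 6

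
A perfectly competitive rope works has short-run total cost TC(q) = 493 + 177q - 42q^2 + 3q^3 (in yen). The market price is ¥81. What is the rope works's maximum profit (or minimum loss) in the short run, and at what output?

AVC = 177 - 42q + 3q^2 has its minimum ¥30 at q = 7; price ¥81 clears that bar, so the firm operates.
MC = 177 - 84q + 9q^2. Setting P = MC and taking the root on the rising branch gives q* = 8.
TR = 81·8 = 648. TC = 493 + 264 = 757. Profit = 648 − 757 = -¥109.
By producing, the firm covers all variable cost plus ¥384 of fixed cost; shutting down would lose the full ¥493.

Profit = -¥109 at q = 8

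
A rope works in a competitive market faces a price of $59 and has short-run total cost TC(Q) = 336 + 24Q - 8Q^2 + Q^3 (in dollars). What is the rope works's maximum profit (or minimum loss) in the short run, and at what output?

Profit = -$42 at Q = 7

AVC = 24 - 8Q + Q^2 has its minimum $8 at Q = 4; price $59 clears that bar, so the firm operates.
MC = 24 - 16Q + 3Q^2. Setting P = MC and taking the root on the rising branch gives Q* = 7.
TR = 59·7 = 413. TC = 336 + 119 = 455. Profit = 413 − 455 = -$42.
That loss of $42 beats the $336 the firm would lose by shutting down; producing recovers $294 of fixed cost.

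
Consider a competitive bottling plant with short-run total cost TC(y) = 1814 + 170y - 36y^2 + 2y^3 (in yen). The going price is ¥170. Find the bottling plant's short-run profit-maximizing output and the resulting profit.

Profit = -¥86 at y = 12

AVC = 170 - 36y + 2y^2; min AVC = ¥8 at y = 9. Since P = ¥170 ≥ min AVC, the firm produces.
MC = 170 - 72y + 6y^2. Setting P = MC and taking the root on the rising branch gives y* = 12.
TR = 170·12 = 2040. TC = 1814 + 312 = 2126. Profit = 2040 − 2126 = -¥86.
Shutting down would mean losing the fixed cost of ¥1814, so operating at a loss of ¥86 is better by ¥1728.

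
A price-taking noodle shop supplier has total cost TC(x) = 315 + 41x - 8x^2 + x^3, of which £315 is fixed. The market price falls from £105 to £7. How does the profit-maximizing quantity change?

Output falls from 8 to 0 (the firm shuts down)

AVC = 41 - 8x + x^2, minimized at x = 4 where min AVC = £25. MC = 41 - 16x + 3x^2.
At P = £105 ≥ min AVC, set P = MC on the rising branch: x = 8.
At P = £7 < min AVC = £25, price no longer covers variable cost at any output, so the firm shuts down: x = 0.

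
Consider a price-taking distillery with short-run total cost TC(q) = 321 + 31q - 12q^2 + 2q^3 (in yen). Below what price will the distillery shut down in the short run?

Short-run supply begins at min AVC. From VC = 31q - 12q^2 + 2q^3, AVC = 31 - 12q + 2q^2.
dAVC/dq = -12 + 4q = 0 gives q = 3. min AVC = 31 - 12·3 + 2·3^2 = 13.
For P < ¥13 the firm produces nothing.

¥13 per unit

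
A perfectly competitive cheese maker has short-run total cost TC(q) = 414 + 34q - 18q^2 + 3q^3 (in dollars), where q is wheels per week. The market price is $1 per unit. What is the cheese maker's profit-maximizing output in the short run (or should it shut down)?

From TC, MC = TC'(q) = 34 - 36q + 9q^2 and AVC = VC/q = 34 - 18q + 3q^2.
AVC is minimized where dAVC/dq = -18 + 6q = 0, at q = 3; min AVC = 34 - 18·3 + 3·3^2 = $7.
With P < min AVC ($1 < $7), every unit sold adds to the loss.
The firm minimizes its loss by shutting down and losing only its fixed cost of $414.

Shut down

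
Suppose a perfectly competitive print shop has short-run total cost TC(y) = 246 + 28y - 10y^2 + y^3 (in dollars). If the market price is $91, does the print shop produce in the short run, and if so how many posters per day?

From TC, MC = TC'(y) = 28 - 20y + 3y^2 and AVC = VC/y = 28 - 10y + y^2.
AVC hits its minimum where MC = AVC, at y = 5, giving min AVC = 28 - 10·5 + 5^2 = $3.
P = $91 exceeds min AVC = $3, so the firm stays open.
Solving P = MC: -63 - 20y + 3y^2 = 0 ⇒ y = -7/3 or 9. On the upward-sloping branch, y* = 9.
Check: AVC at y = 9 is $19 ≤ P, so revenue covers variable cost.
Profit = P·y − TC = 91·9 − 417 = $402.

Produce at y = 9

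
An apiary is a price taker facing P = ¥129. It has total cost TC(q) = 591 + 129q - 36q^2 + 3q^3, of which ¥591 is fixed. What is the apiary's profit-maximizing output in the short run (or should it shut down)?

Produce at q = 8

From TC, MC = TC'(q) = 129 - 72q + 9q^2 and AVC = VC/q = 129 - 36q + 3q^2.
AVC is minimized where dAVC/dq = -36 + 6q = 0, at q = 6; min AVC = 129 - 36·6 + 3·6^2 = ¥21.
Because ¥129 ≥ ¥21, revenue can cover variable cost; the firm operates.
P = MC gives -72q + 9q^2 = 0, with roots 0 and 8. Take the larger (rising MC): q* = 8.
Check: AVC at q = 8 is ¥33 ≤ P, so revenue covers variable cost.
Profit = P·q − TC = 129·8 − 855 = ¥177.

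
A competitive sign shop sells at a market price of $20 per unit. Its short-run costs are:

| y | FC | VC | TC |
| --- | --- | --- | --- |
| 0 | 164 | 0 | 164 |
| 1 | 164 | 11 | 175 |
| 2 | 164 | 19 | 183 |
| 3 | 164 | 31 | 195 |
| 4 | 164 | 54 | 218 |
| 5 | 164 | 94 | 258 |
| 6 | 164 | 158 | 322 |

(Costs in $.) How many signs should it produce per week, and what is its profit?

y = 3; profit = -$135

Tabulate TR − TC: y=0: -164; y=1: -155; y=2: -143; y=3: -135; y=4: -138; y=5: -158; y=6: -202.
Profit is maximized at y = 3. AVC there is 31/3 = $10.33 ≤ P, so producing beats shutting down (which would give -$164).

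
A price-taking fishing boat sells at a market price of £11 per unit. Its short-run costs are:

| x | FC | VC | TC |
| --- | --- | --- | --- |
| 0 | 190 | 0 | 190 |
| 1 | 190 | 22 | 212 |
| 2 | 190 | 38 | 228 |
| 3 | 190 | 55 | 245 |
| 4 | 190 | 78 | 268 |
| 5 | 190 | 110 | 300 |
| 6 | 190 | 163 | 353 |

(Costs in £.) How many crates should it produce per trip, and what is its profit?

Profit at each row (π = 11x − TC): x=0: -190; x=1: -201; x=2: -206; x=3: -212; x=4: -224; x=5: -245; x=6: -287.
Profit is highest at x = 0. Equivalently, the lowest AVC in the table is 55/3 ≈ £18.33 at x = 3, and P = £11 falls below it — price never covers variable cost, so the firm shuts down and loses only its fixed cost.

x = 0 (shut down); profit = -£190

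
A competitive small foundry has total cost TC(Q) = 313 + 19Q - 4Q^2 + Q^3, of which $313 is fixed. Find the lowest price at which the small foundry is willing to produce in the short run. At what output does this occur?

The firm shuts down when price falls below the minimum of average variable cost. AVC = VC/Q = 19 - 4Q + Q^2.
At the minimum of AVC, MC = AVC. MC = 19 - 8Q + 3Q^2; setting MC = AVC gives 2Q^2 - 4Q = 0, so Q = 2. min AVC = 15.
So the shutdown price is $15.

$15 per unit, at Q = 2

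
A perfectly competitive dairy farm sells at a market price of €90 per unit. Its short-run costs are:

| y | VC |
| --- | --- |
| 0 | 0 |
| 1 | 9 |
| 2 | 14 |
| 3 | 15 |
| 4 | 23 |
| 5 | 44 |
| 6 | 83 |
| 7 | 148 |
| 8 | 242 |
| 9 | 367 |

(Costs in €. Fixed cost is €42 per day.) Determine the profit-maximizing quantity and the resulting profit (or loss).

y = 7; profit = €440

Tabulate TR − TC: y=0: -42; y=1: 39; y=2: 124; y=3: 213; y=4: 295; y=5: 364; y=6: 415; y=7: 440; y=8: 436; y=9: 401.
Profit is maximized at y = 7. AVC there is 148/7 = €21.14 ≤ P, so producing beats shutting down (which would give -€42).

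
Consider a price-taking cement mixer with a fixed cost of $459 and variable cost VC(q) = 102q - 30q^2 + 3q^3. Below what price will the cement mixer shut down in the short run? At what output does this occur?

$27 per unit, at q = 5

The shutdown price is the minimum of AVC. VC = 102q - 30q^2 + 3q^3, so AVC = 102 - 30q + 3q^2.
At the minimum of AVC, MC = AVC. MC = 102 - 60q + 9q^2; setting MC = AVC gives 6q^2 - 30q = 0, so q = 5. min AVC = 27.
For P < $27 the firm produces nothing.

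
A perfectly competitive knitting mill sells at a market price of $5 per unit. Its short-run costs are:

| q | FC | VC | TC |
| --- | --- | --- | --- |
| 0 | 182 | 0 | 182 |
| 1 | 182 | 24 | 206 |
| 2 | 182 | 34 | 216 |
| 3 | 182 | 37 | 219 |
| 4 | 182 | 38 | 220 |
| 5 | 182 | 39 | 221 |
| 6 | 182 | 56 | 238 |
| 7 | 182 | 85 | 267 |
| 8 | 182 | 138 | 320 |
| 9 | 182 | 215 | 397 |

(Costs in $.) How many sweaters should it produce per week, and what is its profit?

q = 0 (shut down); profit = -$182

Profit at each row (π = 5q − TC): q=0: -182; q=1: -201; q=2: -206; q=3: -204; q=4: -200; q=5: -196; q=6: -208; q=7: -232; q=8: -280; q=9: -352.
Profit is highest at q = 0. Equivalently, the lowest AVC in the table is 39/5 ≈ $7.80 at q = 5, and P = $5 falls below it — price never covers variable cost, so the firm shuts down and loses only its fixed cost.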